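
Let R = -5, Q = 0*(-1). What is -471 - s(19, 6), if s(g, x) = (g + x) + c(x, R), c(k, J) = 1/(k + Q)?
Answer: -2977/6 ≈ -496.17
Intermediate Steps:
Q = 0
c(k, J) = 1/k (c(k, J) = 1/(k + 0) = 1/k)
s(g, x) = g + x + 1/x (s(g, x) = (g + x) + 1/x = g + x + 1/x)
-471 - s(19, 6) = -471 - (19 + 6 + 1/6) = -471 - (19 + 6 + ⅙) = -471 - 1*151/6 = -471 - 151/6 = -2977/6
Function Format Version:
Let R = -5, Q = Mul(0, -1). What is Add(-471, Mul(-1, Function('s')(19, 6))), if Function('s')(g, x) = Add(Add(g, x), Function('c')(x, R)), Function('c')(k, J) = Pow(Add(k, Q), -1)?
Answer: Rational(-2977, 6) ≈ -496.17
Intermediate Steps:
Q = 0
Function('c')(k, J) = Pow(k, -1) (Function('c')(k, J) = Pow(Add(k, 0), -1) = Pow(k, -1))
Function('s')(g, x) = Add(g, x, Pow(x, -1)) (Function('s')(g, x) = Add(Add(g, x), Pow(x, -1)) = Add(g, x, Pow(x, -1)))
Add(-471, Mul(-1, Function('s')(19, 6))) = Add(-471, Mul(-1, Add(19, 6, Pow(6, -1)))) = Add(-471, Mul(-1, Add(19, 6, Rational(1, 6)))) = Add(-471, Mul(-1, Rational(151, 6))) = Add(-471, Rational(-151, 6)) = Rational(-2977, 6)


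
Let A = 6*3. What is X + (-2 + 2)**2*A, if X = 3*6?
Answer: 18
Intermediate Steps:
X = 18
A = 18
X + (-2 + 2)**2*A = 18 + (-2 + 2)**2*18 = 18 + 0**2*18 = 18 + 0*18 = 18 + 0 = 18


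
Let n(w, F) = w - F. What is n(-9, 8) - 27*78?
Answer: -2123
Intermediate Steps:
n(-9, 8) - 27*78 = (-9 - 1*8) - 27*78 = (-9 - 8) - 2106 = -17 - 2106 = -2123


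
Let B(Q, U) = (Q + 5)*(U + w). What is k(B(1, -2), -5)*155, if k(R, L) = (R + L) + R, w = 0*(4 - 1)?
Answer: -4495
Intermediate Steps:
w = 0 (w = 0*3 = 0)
B(Q, U) = U*(5 + Q) (B(Q, U) = (Q + 5)*(U + 0) = (5 + Q)*U = U*(5 + Q))
k(R, L) = L + 2*R (k(R, L) = (L + R) + R = L + 2*R)
k(B(1, -2), -5)*155 = (-5 + 2*(-2*(5 + 1)))*155 = (-5 + 2*(-2*6))*155 = (-5 + 2*(-12))*155 = (-5 - 24)*155 = -29*155 = -4495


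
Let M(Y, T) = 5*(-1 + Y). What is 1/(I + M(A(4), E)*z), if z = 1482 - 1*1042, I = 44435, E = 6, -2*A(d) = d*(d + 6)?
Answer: -1/1765 ≈ -0.00056657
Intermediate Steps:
A(d) = -d*(6 + d)/2 (A(d) = -d*(d + 6)/2 = -d*(6 + d)/2)
z = 440 (z = 1482 - 1042 = 440)
M(Y, T) = -5 + 5*Y
1/(I + M(A(4), E)*z) = 1/(44435 + (-5 + 5*(-½*4*(6 + 4)))*440) = 1/(44435 + (-5 + 5*(-½*4*10))*440) = 1/(44435 + (-5 + 5*(-20))*440) = 1/(44435 + (-5 - 100)*440) = 1/(44435 - 105*440) = 1/(44435 - 46200) = 1/(-1765) = -1/1765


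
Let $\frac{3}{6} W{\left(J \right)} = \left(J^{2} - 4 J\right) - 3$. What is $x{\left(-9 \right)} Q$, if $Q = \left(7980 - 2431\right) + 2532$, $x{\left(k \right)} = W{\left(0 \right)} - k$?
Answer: $24243$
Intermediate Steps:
$W{\left(J \right)} = -6 - 8 J + 2 J^{2}$ ($W{\left(J \right)} = 2 \left(\left(J^{2} - 4 J\right) - 3\right) = 2 \left(-3 + J^{2} - 4 J\right) = -6 - 8 J + 2 J^{2}$)
$x{\left(k \right)} = -6 - k$ ($x{\left(k \right)} = \left(-6 - 0 + 2 \cdot 0^{2}\right) - k = \left(-6 + 0 + 2 \cdot 0\right) - k = \left(-6 + 0 + 0\right) - k = -6 - k$)
$Q = 8081$ ($Q = 5549 + 2532 = 8081$)
$x{\left(-9 \right)} Q = \left(-6 - -9\right) 8081 = \left(-6 + 9\right) 8081 = 3 \cdot 8081 = 24243$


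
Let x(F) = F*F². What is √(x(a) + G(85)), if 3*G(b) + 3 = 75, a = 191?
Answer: √6967895 ≈ 2639.7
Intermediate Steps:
G(b) = 24 (G(b) = -1 + (⅓)*75 = -1 + 25 = 24)
x(F) = F³
√(x(a) + G(85)) = √(191³ + 24) = √(6967871 + 24) = √6967895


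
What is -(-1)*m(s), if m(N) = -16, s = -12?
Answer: -16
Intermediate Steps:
-(-1)*m(s) = -(-1)*(-16) = -1*16 = -16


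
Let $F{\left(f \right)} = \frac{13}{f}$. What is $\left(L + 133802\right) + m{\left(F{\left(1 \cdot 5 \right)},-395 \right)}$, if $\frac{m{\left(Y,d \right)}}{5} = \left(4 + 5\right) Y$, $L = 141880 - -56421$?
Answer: $332220$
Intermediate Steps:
$L = 198301$ ($L = 141880 + 56421 = 198301$)
$m{\left(Y,d \right)} = 45 Y$ ($m{\left(Y,d \right)} = 5 \left(4 + 5\right) Y = 5 \cdot 9 Y = 45 Y$)
$\left(L + 133802\right) + m{\left(F{\left(1 \cdot 5 \right)},-395 \right)} = \left(198301 + 133802\right) + 45 \frac{13}{1 \cdot 5} = 332103 + 45 \cdot \frac{13}{5} = 332103 + 117 = 332220$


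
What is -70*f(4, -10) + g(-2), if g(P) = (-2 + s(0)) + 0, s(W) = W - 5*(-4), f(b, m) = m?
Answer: 718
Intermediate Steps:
s(W) = 20 + W (s(W) = W + 20 = 20 + W)
g(P) = 18 (g(P) = (-2 + (20 + 0)) + 0 = (-2 + 20) + 0 = 18 + 0 = 18)
-70*f(4, -10) + g(-2) = -70*(-10) + 18 = 700 + 18 = 718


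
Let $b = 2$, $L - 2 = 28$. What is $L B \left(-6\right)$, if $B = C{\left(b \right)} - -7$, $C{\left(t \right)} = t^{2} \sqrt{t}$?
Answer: $-1260 - 720 \sqrt{2} \approx -2278.2$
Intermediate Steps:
$L = 30$ ($L = 2 + 28 = 30$)
$C{\left(t \right)} = t^{\frac{5}{2}}$
$B = 7 + 4 \sqrt{2}$ ($B = 2^{\frac{5}{2}} - -7 = 4 \sqrt{2} + 7 = 7 + 4 \sqrt{2} \approx 12.657$)
$L B \left(-6\right) = 30 \left(7 + 4 \sqrt{2}\right) \left(-6\right) = \left(210 + 120 \sqrt{2}\right) \left(-6\right) = -1260 - 720 \sqrt{2}$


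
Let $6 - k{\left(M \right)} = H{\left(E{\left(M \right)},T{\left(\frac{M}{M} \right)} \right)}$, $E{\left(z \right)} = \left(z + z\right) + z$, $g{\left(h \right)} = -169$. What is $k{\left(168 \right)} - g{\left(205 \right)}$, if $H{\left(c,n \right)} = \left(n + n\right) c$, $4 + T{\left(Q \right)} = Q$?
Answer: $3199$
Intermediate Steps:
$T{\left(Q \right)} = -4 + Q$
$E{\left(z \right)} = 3 z$ ($E{\left(z \right)} = 2 z + z = 3 z$)
$H{\left(c,n \right)} = 2 c n$ ($H{\left(c,n \right)} = 2 n c = 2 c n$)
$k{\left(M \right)} = 6 + 18 M$ ($k{\left(M \right)} = 6 - 2 \cdot 3 M \left(-4 + \frac{M}{M}\right) = 6 - 2 \cdot 3 M \left(-4 + 1\right) = 6 - 2 \cdot 3 M \left(-3\right) = 6 - - 18 M = 6 + 18 M$)
$k{\left(168 \right)} - g{\left(205 \right)} = \left(6 + 18 \cdot 168\right) - -169 = \left(6 + 3024\right) + 169 = 3030 + 169 = 3199$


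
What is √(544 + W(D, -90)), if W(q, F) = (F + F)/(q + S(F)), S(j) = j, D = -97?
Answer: 2*√4764199/187 ≈ 23.344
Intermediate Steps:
W(q, F) = 2*F/(F + q) (W(q, F) = (F + F)/(q + F) = (2*F)/(F + q) = 2*F/(F + q))
√(544 + W(D, -90)) = √(544 + 2*(-90)/(-90 - 97)) = √(544 + 2*(-90)/(-187)) = √(544 + 2*(-90)*(-1/187)) = √(544 + 180/187) = √(101908/187) = 2*√4764199/187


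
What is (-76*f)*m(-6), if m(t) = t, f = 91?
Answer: 41496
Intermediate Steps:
(-76*f)*m(-6) = -76*91*(-6) = -6916*(-6) = 41496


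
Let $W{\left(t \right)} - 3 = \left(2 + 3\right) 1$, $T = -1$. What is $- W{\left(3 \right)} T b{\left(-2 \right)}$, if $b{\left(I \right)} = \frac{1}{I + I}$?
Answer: $-2$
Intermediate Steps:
$W{\left(t \right)} = 8$ ($W{\left(t \right)} = 3 + \left(2 + 3\right) 1 = 3 + 5 \cdot 1 = 3 + 5 = 8$)
$b{\left(I \right)} = \frac{1}{2 I}$
$- W{\left(3 \right)} T b{\left(-2 \right)} = \left(-1\right) 8 \left(-1\right) \frac{1}{2 \left(-2\right)} = \left(-8\right) \left(-1\right) \frac{1}{2} \left(- \frac{1}{2}\right) = 8 \left(- \frac{1}{4}\right) = -2$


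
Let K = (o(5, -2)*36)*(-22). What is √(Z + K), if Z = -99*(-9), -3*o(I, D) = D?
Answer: 11*√3 ≈ 19.053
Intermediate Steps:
o(I, D) = -D/3
K = -528 (K = (-⅓*(-2)*36)*(-22) = ((⅔)*36)*(-22) = 24*(-22) = -528)
Z = 891
√(Z + K) = √(891 - 528) = √363 = 11*√3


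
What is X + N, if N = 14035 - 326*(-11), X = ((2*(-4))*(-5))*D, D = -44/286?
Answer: 228993/13 ≈ 17615.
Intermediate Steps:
D = -2/13 (D = -44*1/286 = -2/13 ≈ -0.15385)
X = -80/13 (X = ((2*(-4))*(-5))*(-2/13) = -8*(-5)*(-2/13) = 40*(-2/13) = -80/13 ≈ -6.1538)
N = 17621 (N = 14035 + 3586 = 17621)
X + N = -80/13 + 17621 = 228993/13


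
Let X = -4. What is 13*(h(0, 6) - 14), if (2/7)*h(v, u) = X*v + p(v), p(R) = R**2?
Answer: -182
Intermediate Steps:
h(v, u) = -14*v + 7*v**2/2 (h(v, u) = 7*(-4*v + v**2)/2 = 7*(v**2 - 4*v)/2 = -14*v + 7*v**2/2)
13*(h(0, 6) - 14) = 13*((7/2)*0*(-4 + 0) - 14) = 13*((7/2)*0*(-4) - 14) = 13*(0 - 14) = 13*(-14) = -182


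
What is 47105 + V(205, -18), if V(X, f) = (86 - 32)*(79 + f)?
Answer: 50399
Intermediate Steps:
V(X, f) = 4266 + 54*f (V(X, f) = 54*(79 + f) = 4266 + 54*f)
47105 + V(205, -18) = 47105 + (4266 + 54*(-18)) = 47105 + (4266 - 972) = 47105 + 3294 = 50399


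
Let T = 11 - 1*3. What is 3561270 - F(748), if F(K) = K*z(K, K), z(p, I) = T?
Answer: 3555286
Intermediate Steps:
T = 8 (T = 11 - 3 = 8)
z(p, I) = 8
F(K) = 8*K (F(K) = K*8 = 8*K)
3561270 - F(748) = 3561270 - 8*748 = 3561270 - 1*5984 = 3561270 - 5984 = 3555286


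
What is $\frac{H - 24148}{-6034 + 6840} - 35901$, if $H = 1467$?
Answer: $- \frac{28958887}{806} \approx -35929.0$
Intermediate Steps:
$\frac{H - 24148}{-6034 + 6840} - 35901 = \frac{1467 - 24148}{-6034 + 6840} - 35901 = - \frac{22681}{806} - 35901 = - \frac{28958887}{806}$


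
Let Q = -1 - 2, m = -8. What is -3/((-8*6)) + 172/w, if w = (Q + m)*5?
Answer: -2697/880 ≈ -3.0648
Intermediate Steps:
Q = -3
w = -55 (w = (-3 - 8)*5 = -11*5 = -55)
-3/((-8*6)) + 172/w = -3/((-8*6)) + 172/(-55) = -3/(-48) + 172*(-1/55) = -3*(-1/48) - 172/55 = 1/16 - 172/55 = -2697/880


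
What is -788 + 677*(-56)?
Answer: -38700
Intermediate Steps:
-788 + 677*(-56) = -788 - 37912 = -38700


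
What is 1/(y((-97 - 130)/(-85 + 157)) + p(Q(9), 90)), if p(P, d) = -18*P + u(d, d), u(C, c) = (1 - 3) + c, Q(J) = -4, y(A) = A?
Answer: 72/11293 ≈ 0.0063756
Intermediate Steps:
u(C, c) = -2 + c
p(P, d) = -2 + d - 18*P (p(P, d) = -18*P + (-2 + d) = -2 + d - 18*P)
1/(y((-97 - 130)/(-85 + 157)) + p(Q(9), 90)) = 1/((-97 - 130)/(-85 + 157) + (-2 + 90 - 18*(-4))) = 1/(-227/72 + (-2 + 90 + 72)) = 1/(-227*1/72 + 160) = 1/(-227/72 + 160) = 1/(11293/72) = 72/11293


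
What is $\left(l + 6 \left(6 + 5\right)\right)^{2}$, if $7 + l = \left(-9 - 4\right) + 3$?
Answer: $2401$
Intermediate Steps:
$l = -17$ ($l = -7 + \left(\left(-9 - 4\right) + 3\right) = -7 + \left(-13 + 3\right) = -7 - 10 = -17$)
$\left(l + 6 \left(6 + 5\right)\right)^{2} = \left(-17 + 6 \left(6 + 5\right)\right)^{2} = \left(-17 + 6 \cdot 11\right)^{2} = \left(-17 + 66\right)^{2} = 49^{2} = 2401$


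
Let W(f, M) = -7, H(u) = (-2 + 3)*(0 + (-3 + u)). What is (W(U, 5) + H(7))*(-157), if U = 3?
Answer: 471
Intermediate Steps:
H(u) = -3 + u (H(u) = 1*(-3 + u) = -3 + u)
(W(U, 5) + H(7))*(-157) = (-7 + (-3 + 7))*(-157) = (-7 + 4)*(-157) = -3*(-157) = 471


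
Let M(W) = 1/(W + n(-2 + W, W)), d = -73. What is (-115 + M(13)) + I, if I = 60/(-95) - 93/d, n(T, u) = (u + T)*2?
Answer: -9674067/84607 ≈ -114.34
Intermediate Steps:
n(T, u) = 2*T + 2*u (n(T, u) = (T + u)*2 = 2*T + 2*u)
I = 891/1387 (I = 60/(-95) - 93/(-73) = 60*(-1/95) - 93*(-1/73) = -12/19 + 93/73 = 891/1387 ≈ 0.64239)
M(W) = 1/(-4 + 5*W) (M(W) = 1/(W + (2*(-2 + W) + 2*W)) = 1/(W + ((-4 + 2*W) + 2*W)) = 1/(W + (-4 + 4*W)) = 1/(-4 + 5*W))
(-115 + M(13)) + I = (-115 + 1/(-4 + 5*13)) + 891/1387 = (-115 + 1/(-4 + 65)) + 891/1387 = (-115 + 1/61) + 891/1387 = -7014/61 + 891/1387 = -9674067/84607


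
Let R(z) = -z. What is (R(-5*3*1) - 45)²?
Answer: 900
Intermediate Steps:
(R(-5*3*1) - 45)² = (-(-5)*(3*1)*1 - 45)² = (-(-5)*3*1 - 45)² = (-(-5)*3 - 45)² = (-1*(-15) - 45)² = (15 - 45)² = (-30)² = 900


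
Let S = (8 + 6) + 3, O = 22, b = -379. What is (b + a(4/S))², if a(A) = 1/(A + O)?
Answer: 20519130025/142884 ≈ 1.4361e+5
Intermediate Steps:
S = 17 (S = 14 + 3 = 17)
a(A) = 1/(22 + A) (a(A) = 1/(A + 22) = 1/(22 + A))
(b + a(4/S))² = (-379 + 1/(22 + 4/17))² = (-379 + 1/(378/17))² = (-379 + 17/378)² = (-143245/378)² = 20519130025/142884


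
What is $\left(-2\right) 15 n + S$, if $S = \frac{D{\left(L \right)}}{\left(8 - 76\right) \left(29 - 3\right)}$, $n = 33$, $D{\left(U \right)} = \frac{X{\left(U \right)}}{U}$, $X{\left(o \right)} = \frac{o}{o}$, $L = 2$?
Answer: $- \frac{3500641}{3536} \approx -990.0$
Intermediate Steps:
$X{\left(o \right)} = 1$
$D{\left(U \right)} = \frac{1}{U}$ ($D{\left(U \right)} = 1 \frac{1}{U} = \frac{1}{U}$)
$S = - \frac{1}{3536}$ ($S = \frac{1}{2 \left(8 - 76\right) \left(29 - 3\right)} = \frac{1}{2 \left(\left(-68\right) 26\right)} = \frac{1}{2 \left(-1768\right)} = \frac{1}{2} \left(- \frac{1}{1768}\right) = - \frac{1}{3536} \approx -0.00028281$)
$\left(-2\right) 15 n + S = \left(-2\right) 15 \cdot 33 - \frac{1}{3536} = \left(-30\right) 33 - \frac{1}{3536} = -990 - \frac{1}{3536} = - \frac{3500641}{3536}$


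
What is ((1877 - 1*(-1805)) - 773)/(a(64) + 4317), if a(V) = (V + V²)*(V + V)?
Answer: 2909/536797 ≈ 0.0054192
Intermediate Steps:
a(V) = 2*V*(V + V²) (a(V) = (V + V²)*(2*V) = 2*V*(V + V²))
((1877 - 1*(-1805)) - 773)/(a(64) + 4317) = ((1877 - 1*(-1805)) - 773)/(2*64²*(1 + 64) + 4317) = ((1877 + 1805) - 773)/(2*4096*65 + 4317) = (3682 - 773)/(532480 + 4317) = 2909/536797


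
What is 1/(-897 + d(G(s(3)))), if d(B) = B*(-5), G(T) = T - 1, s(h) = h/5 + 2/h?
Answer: -3/2695 ≈ -0.0011132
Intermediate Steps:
s(h) = 2/h + h/5 (s(h) = h*(1/5) + 2/h = h/5 + 2/h = 2/h + h/5)
G(T) = -1 + T
d(B) = -5*B
1/(-897 + d(G(s(3)))) = 1/(-897 - 5*(-1 + (2/3 + (1/5)*3))) = 1/(-897 - 5*(-1 + (2*(1/3) + 3/5))) = 1/(-897 - 5*(-1 + (2/3 + 3/5))) = 1/(-897 - 5*(-1 + 19/15)) = 1/(-897 - 5*4/15) = 1/(-897 - 4/3) = 1/(-2695/3) = -3/2695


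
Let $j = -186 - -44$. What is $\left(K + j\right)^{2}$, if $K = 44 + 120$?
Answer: $484$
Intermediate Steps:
$K = 164$
$j = -142$ ($j = -186 + 44 = -142$)
$\left(K + j\right)^{2} = \left(164 - 142\right)^{2} = 22^{2} = 484$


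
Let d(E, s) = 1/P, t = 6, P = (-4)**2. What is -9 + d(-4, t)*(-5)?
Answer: -149/16 ≈ -9.3125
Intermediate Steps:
P = 16
d(E, s) = 1/16
-9 + d(-4, t)*(-5) = -9 + (1/16)*(-5) = -9 - 5/16 = -149/16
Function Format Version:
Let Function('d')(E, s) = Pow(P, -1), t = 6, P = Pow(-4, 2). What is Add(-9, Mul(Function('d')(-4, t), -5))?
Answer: Rational(-149, 16) ≈ -9.3125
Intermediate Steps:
P = 16
Function('d')(E, s) = Rational(1, 16) (Function('d')(E, s) = Pow(16, -1) = Rational(1, 16))
Add(-9, Mul(Function('d')(-4, t), -5)) = Add(-9, Mul(Rational(1, 16), -5)) = Add(-9, Rational(-5, 16)) = Rational(-149, 16)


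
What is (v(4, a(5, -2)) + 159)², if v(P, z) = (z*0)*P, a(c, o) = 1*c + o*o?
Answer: 25281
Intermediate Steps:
a(c, o) = c + o²
v(P, z) = 0 (v(P, z) = 0*P = 0)
(v(4, a(5, -2)) + 159)² = (0 + 159)² = 159² = 25281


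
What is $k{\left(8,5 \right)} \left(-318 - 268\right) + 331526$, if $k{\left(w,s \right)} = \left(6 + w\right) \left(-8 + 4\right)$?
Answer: $364342$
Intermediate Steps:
$k{\left(w,s \right)} = -24 - 4 w$ ($k{\left(w,s \right)} = \left(6 + w\right) \left(-4\right) = -24 - 4 w$)
$k{\left(8,5 \right)} \left(-318 - 268\right) + 331526 = \left(-24 - 32\right) \left(-318 - 268\right) + 331526 = \left(-24 - 32\right) \left(-586\right) + 331526 = \left(-56\right) \left(-586\right) + 331526 = 32816 + 331526 = 364342$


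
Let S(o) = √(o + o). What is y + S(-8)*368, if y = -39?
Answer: -39 + 1472*I ≈ -39.0 + 1472.0*I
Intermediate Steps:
S(o) = √2*√o (S(o) = √(2*o) = √2*√o)
y + S(-8)*368 = -39 + (√2*√(-8))*368 = -39 + (√2*(2*I*√2))*368 = -39 + (4*I)*368 = -39 + 1472*I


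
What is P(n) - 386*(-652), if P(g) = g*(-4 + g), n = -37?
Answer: 253189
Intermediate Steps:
P(n) - 386*(-652) = -37*(-4 - 37) - 386*(-652) = -37*(-41) + 251672 = 1517 + 251672 = 253189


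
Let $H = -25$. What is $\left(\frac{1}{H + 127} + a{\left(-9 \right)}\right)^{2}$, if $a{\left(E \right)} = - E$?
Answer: $\frac{844561}{10404} \approx 81.177$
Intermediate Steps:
$\left(\frac{1}{H + 127} + a{\left(-9 \right)}\right)^{2} = \left(\frac{1}{-25 + 127} - -9\right)^{2} = \left(\frac{1}{102} + 9\right)^{2} = \left(\frac{919}{102}\right)^{2} = \frac{844561}{10404}$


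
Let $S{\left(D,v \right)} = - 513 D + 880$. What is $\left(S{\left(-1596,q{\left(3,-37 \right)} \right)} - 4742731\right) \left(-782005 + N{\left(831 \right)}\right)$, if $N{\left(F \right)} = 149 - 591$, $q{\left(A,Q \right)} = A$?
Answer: $3069620173041$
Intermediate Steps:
$N{\left(F \right)} = -442$ ($N{\left(F \right)} = 149 - 591 = -442$)
$S{\left(D,v \right)} = 880 - 513 D$
$\left(S{\left(-1596,q{\left(3,-37 \right)} \right)} - 4742731\right) \left(-782005 + N{\left(831 \right)}\right) = \left(\left(880 - -818748\right) - 4742731\right) \left(-782005 - 442\right) = \left(\left(880 + 818748\right) - 4742731\right) \left(-782447\right) = \left(819628 - 4742731\right) \left(-782447\right) = \left(-3923103\right) \left(-782447\right) = 3069620173041$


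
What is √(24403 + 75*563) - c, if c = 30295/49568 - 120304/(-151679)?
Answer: -10558343977/7518424672 + 2*√16657 ≈ 256.72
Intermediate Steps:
c = 10558343977/7518424672 (c = 30295*(1/49568) - 120304*(-1/151679) = 30295/49568 + 120304/151679 = 10558343977/7518424672 ≈ 1.4043)
√(24403 + 75*563) - c = √(24403 + 75*563) - 1*10558343977/7518424672 = √(24403 + 42225) - 10558343977/7518424672 = √66628 - 10558343977/7518424672 = 2*√16657 - 10558343977/7518424672 = -10558343977/7518424672 + 2*√16657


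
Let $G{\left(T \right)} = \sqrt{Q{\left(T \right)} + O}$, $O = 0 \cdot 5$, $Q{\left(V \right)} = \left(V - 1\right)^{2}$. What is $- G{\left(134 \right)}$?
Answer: $-133$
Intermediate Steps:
$Q{\left(V \right)} = \left(-1 + V\right)^{2}$
$O = 0$
$G{\left(T \right)} = \sqrt{\left(-1 + T\right)^{2}}$ ($G{\left(T \right)} = \sqrt{\left(-1 + T\right)^{2} + 0} = \sqrt{\left(-1 + T\right)^{2}}$)
$- G{\left(134 \right)} = - \sqrt{\left(-1 + 134\right)^{2}} = - \sqrt{133^{2}} = - \sqrt{17689} = \left(-1\right) 133 = -133$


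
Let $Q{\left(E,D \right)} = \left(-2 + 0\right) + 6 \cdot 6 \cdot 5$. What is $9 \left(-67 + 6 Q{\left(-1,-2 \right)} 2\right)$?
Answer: $18621$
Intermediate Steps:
$Q{\left(E,D \right)} = 178$ ($Q{\left(E,D \right)} = -2 + 6 \cdot 30 = -2 + 180 = 178$)
$9 \left(-67 + 6 Q{\left(-1,-2 \right)} 2\right) = 9 \left(-67 + 6 \cdot 178 \cdot 2\right) = 9 \left(-67 + 1068 \cdot 2\right) = 9 \left(-67 + 2136\right) = 9 \cdot 2069 = 18621$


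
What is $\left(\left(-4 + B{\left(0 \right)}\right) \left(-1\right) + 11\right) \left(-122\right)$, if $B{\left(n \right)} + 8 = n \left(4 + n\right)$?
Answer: $-2806$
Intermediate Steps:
$B{\left(n \right)} = -8 + n \left(4 + n\right)$
$\left(\left(-4 + B{\left(0 \right)}\right) \left(-1\right) + 11\right) \left(-122\right) = \left(\left(-4 + \left(-8 + 0^{2} + 4 \cdot 0\right)\right) \left(-1\right) + 11\right) \left(-122\right) = \left(\left(-4 + \left(-8 + 0 + 0\right)\right) \left(-1\right) + 11\right) \left(-122\right) = \left(\left(-4 - 8\right) \left(-1\right) + 11\right) \left(-122\right) = \left(\left(-12\right) \left(-1\right) + 11\right) \left(-122\right) = \left(12 + 11\right) \left(-122\right) = 23 \left(-122\right) = -2806$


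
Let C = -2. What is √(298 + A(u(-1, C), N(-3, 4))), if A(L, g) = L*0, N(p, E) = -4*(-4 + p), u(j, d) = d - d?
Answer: √298 ≈ 17.263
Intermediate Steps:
u(j, d) = 0
N(p, E) = 16 - 4*p
A(L, g) = 0
√(298 + A(u(-1, C), N(-3, 4))) = √(298 + 0) = √298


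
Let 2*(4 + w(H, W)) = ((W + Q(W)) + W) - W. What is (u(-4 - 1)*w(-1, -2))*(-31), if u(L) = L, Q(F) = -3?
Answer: -2015/2 ≈ -1007.5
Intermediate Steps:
w(H, W) = -11/2 + W/2 (w(H, W) = -4 + (((W - 3) + W) - W)/2 = -4 + (((-3 + W) + W) - W)/2 = -4 + ((-3 + 2*W) - W)/2 = -4 + (-3 + W)/2 = -4 + (-3/2 + W/2) = -11/2 + W/2)
(u(-4 - 1)*w(-1, -2))*(-31) = ((-4 - 1)*(-11/2 + (1/2)*(-2)))*(-31) = -5*(-11/2 - 1)*(-31) = -5*(-13/2)*(-31) = (65/2)*(-31) = -2015/2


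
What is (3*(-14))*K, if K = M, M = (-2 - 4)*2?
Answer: 504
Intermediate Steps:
M = -12 (M = -6*2 = -12)
K = -12
(3*(-14))*K = (3*(-14))*(-12) = -42*(-12) = 504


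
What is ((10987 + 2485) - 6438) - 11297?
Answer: -4263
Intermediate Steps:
((10987 + 2485) - 6438) - 11297 = (13472 - 6438) - 11297 = 7034 - 11297 = -4263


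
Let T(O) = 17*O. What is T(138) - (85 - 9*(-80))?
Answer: 1541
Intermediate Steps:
T(138) - (85 - 9*(-80)) = 17*138 - (85 - 9*(-80)) = 2346 - (85 + 720) = 2346 - 1*805 = 2346 - 805 = 1541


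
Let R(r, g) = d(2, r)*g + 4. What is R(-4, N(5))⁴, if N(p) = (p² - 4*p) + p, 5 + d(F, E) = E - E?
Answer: 4477456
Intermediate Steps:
d(F, E) = -5 (d(F, E) = -5 + (E - E) = -5 + 0 = -5)
N(p) = p² - 3*p
R(r, g) = 4 - 5*g (R(r, g) = -5*g + 4 = 4 - 5*g)
R(-4, N(5))⁴ = (4 - 25*(-3 + 5))⁴ = (4 - 25*2)⁴ = (4 - 5*10)⁴ = (4 - 50)⁴ = (-46)⁴ = 4477456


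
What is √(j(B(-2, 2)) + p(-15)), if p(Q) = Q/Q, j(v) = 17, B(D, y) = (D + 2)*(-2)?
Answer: 3*√2 ≈ 4.2426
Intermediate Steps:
B(D, y) = -4 - 2*D (B(D, y) = (2 + D)*(-2) = -4 - 2*D)
p(Q) = 1
√(j(B(-2, 2)) + p(-15)) = √(17 + 1) = √18 = 3*√2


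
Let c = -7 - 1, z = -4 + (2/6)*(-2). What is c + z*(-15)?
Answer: 62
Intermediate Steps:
z = -14/3 (z = -4 + (2*(1/6))*(-2) = -4 + (1/3)*(-2) = -4 - 2/3 = -14/3 ≈ -4.6667)
c = -8
c + z*(-15) = -8 - 14/3*(-15) = -8 + 70 = 62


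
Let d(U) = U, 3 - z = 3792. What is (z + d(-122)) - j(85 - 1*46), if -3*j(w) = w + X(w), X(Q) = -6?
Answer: -3900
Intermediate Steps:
z = -3789 (z = 3 - 1*3792 = 3 - 3792 = -3789)
j(w) = 2 - w/3 (j(w) = -(w - 6)/3 = -(-6 + w)/3 = 2 - w/3)
(z + d(-122)) - j(85 - 1*46) = (-3789 - 122) - (2 - (85 - 1*46)/3) = -3911 - (2 - (85 - 46)/3) = -3911 - (2 - ⅓*39) = -3911 - (2 - 13) = -3911 - 1*(-11) = -3911 + 11 = -3900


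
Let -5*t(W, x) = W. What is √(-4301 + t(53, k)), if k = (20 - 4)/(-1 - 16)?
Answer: I*√107790/5 ≈ 65.663*I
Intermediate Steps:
k = -16/17 (k = 16/(-17) = 16*(-1/17) = -16/17 ≈ -0.94118)
t(W, x) = -W/5
√(-4301 + t(53, k)) = √(-4301 - ⅕*53) = √(-4301 - 53/5) = √(-21558/5) = I*√107790/5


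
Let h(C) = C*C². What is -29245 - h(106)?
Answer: -1220261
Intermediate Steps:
h(C) = C³
-29245 - h(106) = -29245 - 1*106³ = -29245 - 1*1191016 = -29245 - 1191016 = -1220261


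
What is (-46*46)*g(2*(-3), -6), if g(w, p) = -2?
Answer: 4232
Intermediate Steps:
(-46*46)*g(2*(-3), -6) = -46*46*(-2) = -2116*(-2) = 4232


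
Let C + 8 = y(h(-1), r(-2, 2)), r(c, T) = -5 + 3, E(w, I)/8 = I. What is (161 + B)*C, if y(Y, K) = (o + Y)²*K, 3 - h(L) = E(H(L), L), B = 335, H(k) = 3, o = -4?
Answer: -52576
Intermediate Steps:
E(w, I) = 8*I
r(c, T) = -2
h(L) = 3 - 8*L
y(Y, K) = K*(-4 + Y)² (y(Y, K) = (-4 + Y)²*K = K*(-4 + Y)²)
C = -106 (C = -8 - 2*(-4 + (3 - 8*(-1)))² = -8 - 2*(-4 + (3 + 8))² = -8 - 2*(-4 + 11)² = -8 - 2*7² = -8 - 2*49 = -8 - 98 = -106)
(161 + B)*C = (161 + 335)*(-106) = 496*(-106) = -52576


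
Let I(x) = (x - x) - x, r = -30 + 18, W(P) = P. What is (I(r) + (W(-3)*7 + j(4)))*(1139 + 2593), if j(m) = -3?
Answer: -44784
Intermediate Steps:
r = -12
I(x) = -x (I(x) = 0 - x = -x)
(I(r) + (W(-3)*7 + j(4)))*(1139 + 2593) = (-1*(-12) + (-3*7 - 3))*(1139 + 2593) = (12 + (-21 - 3))*3732 = (12 - 24)*3732 = -12*3732 = -44784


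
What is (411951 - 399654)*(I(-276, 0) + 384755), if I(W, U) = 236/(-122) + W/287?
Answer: 82830809955651/17507 ≈ 4.7313e+9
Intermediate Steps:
I(W, U) = -118/61 + W/287 (I(W, U) = 236*(-1/122) + W*(1/287) = -118/61 + W/287)
(411951 - 399654)*(I(-276, 0) + 384755) = (411951 - 399654)*((-118/61 + (1/287)*(-276)) + 384755) = 12297*((-118/61 - 276/287) + 384755) = 12297*(-50702/17507 + 384755) = 12297*(6735855083/17507) = 82830809955651/17507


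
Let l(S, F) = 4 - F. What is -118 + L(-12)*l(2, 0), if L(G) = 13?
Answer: -66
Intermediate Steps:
-118 + L(-12)*l(2, 0) = -118 + 13*(4 - 1*0) = -118 + 13*(4 + 0) = -118 + 13*4 = -118 + 52 = -66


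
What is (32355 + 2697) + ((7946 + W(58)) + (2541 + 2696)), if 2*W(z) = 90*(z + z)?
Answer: 53455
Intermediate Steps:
W(z) = 90*z (W(z) = (90*(z + z))/2 = (90*(2*z))/2 = (180*z)/2 = 90*z)
(32355 + 2697) + ((7946 + W(58)) + (2541 + 2696)) = (32355 + 2697) + ((7946 + 90*58) + (2541 + 2696)) = 35052 + ((7946 + 5220) + 5237) = 35052 + (13166 + 5237) = 35052 + 18403 = 53455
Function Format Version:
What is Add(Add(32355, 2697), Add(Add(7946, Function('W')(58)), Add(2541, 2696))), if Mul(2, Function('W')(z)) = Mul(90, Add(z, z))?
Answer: 53455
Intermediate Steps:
Function('W')(z) = Mul(90, z) (Function('W')(z) = Mul(Rational(1, 2), Mul(90, Add(z, z))) = Mul(Rational(1, 2), Mul(90, Mul(2, z))) = Mul(Rational(1, 2), Mul(180, z)) = Mul(90, z))
Add(Add(32355, 2697), Add(Add(7946, Function('W')(58)), Add(2541, 2696))) = Add(Add(32355, 2697), Add(Add(7946, Mul(90, 58)), Add(2541, 2696))) = Add(35052, Add(Add(7946, 5220), 5237)) = Add(35052, Add(13166, 5237)) = Add(35052, 18403) = 53455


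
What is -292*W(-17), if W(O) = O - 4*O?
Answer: -14892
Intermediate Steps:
W(O) = -3*O
-292*W(-17) = -(-876)*(-17) = -292*51 = -14892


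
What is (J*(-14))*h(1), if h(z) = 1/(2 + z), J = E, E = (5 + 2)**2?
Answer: -686/3 ≈ -228.67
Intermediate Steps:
E = 49 (E = 7**2 = 49)
J = 49
(J*(-14))*h(1) = (49*(-14))/(2 + 1) = -686/3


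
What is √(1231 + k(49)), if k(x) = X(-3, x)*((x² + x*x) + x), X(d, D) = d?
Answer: I*√13322 ≈ 115.42*I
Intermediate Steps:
k(x) = -6*x² - 3*x (k(x) = -3*((x² + x*x) + x) = -3*((x² + x²) + x) = -3*(2*x² + x) = -3*(x + 2*x²) = -6*x² - 3*x)
√(1231 + k(49)) = √(1231 - 3*49*(1 + 2*49)) = √(1231 - 3*49*(1 + 98)) = √(1231 - 3*49*99) = √(1231 - 14553) = √(-13322) = I*√13322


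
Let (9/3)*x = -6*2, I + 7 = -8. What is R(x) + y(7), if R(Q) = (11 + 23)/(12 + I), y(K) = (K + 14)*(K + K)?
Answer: 848/3 ≈ 282.67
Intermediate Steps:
I = -15 (I = -7 - 8 = -15)
x = -4 (x = (-6*2)/3 = (⅓)*(-12) = -4)
y(K) = 2*K*(14 + K) (y(K) = (14 + K)*(2*K) = 2*K*(14 + K))
R(Q) = -34/3 (R(Q) = (11 + 23)/(12 - 15) = 34/(-3) = 34*(-⅓) = -34/3)
R(x) + y(7) = -34/3 + 2*7*(14 + 7) = -34/3 + 2*7*21 = -34/3 + 294 = 848/3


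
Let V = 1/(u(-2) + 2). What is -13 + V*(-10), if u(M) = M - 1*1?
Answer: -3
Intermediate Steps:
u(M) = -1 + M (u(M) = M - 1 = -1 + M)
V = -1 (V = 1/((-1 - 2) + 2) = 1/(-3 + 2) = 1/(-1) = -1)
-13 + V*(-10) = -13 - 1*(-10) = -13 + 10 = -3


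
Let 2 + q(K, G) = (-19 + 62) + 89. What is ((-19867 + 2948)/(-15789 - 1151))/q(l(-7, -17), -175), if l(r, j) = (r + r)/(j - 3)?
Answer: 2417/314600 ≈ 0.0076828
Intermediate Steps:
l(r, j) = 2*r/(-3 + j) (l(r, j) = (2*r)/(-3 + j) = 2*r/(-3 + j))
q(K, G) = 130 (q(K, G) = -2 + ((-19 + 62) + 89) = -2 + (43 + 89) = -2 + 132 = 130)
((-19867 + 2948)/(-15789 - 1151))/q(l(-7, -17), -175) = ((-19867 + 2948)/(-15789 - 1151))/130 = -16919/(-16940)*(1/130) = -16919*(-1/16940)*(1/130) = (2417/2420)*(1/130) = 2417/314600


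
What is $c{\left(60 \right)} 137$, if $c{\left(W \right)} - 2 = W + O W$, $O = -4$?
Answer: $-24386$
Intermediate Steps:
$c{\left(W \right)} = 2 - 3 W$ ($c{\left(W \right)} = 2 + \left(W - 4 W\right) = 2 - 3 W$)
$c{\left(60 \right)} 137 = \left(2 - 180\right) 137 = \left(-178\right) 137 = -24386$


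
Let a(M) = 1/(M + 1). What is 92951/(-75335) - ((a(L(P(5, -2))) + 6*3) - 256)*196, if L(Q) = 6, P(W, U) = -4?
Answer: 3512024749/75335 ≈ 46619.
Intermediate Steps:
a(M) = 1/(1 + M)
92951/(-75335) - ((a(L(P(5, -2))) + 6*3) - 256)*196 = 92951/(-75335) - ((1/(1 + 6) + 6*3) - 256)*196 = 92951*(-1/75335) - ((1/7 + 18) - 256)*196 = -92951/75335 - ((⅐ + 18) - 256)*196 = -92951/75335 - (127/7 - 256)*196 = -92951/75335 - (-1665)*196/7 = -92951/75335 - 1*(-46620) = -92951/75335 + 46620 = 3512024749/75335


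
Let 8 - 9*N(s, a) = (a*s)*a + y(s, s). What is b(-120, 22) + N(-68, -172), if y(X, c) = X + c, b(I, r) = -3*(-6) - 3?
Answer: 2011991/9 ≈ 2.2355e+5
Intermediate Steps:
b(I, r) = 15 (b(I, r) = 18 - 3 = 15)
N(s, a) = 8/9 - 2*s/9 - s*a**2/9 (N(s, a) = 8/9 - ((a*s)*a + (s + s))/9 = 8/9 - (s*a**2 + 2*s)/9 = 8/9 - (2*s + s*a**2)/9 = 8/9 + (-2*s/9 - s*a**2/9) = 8/9 - 2*s/9 - s*a**2/9)
b(-120, 22) + N(-68, -172) = 15 + (8/9 - 2/9*(-68) - 1/9*(-68)*(-172)**2) = 15 + (8/9 + 136/9 - 1/9*(-68)*29584) = 15 + (8/9 + 136/9 + 2011712/9) = 15 + 2011856/9 = 2011991/9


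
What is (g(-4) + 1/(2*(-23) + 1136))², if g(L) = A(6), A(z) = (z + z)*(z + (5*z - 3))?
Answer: 186313952881/1188100 ≈ 1.5682e+5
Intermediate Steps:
A(z) = 2*z*(-3 + 6*z) (A(z) = (2*z)*(z + (-3 + 5*z)) = (2*z)*(-3 + 6*z) = 2*z*(-3 + 6*z))
g(L) = 396 (g(L) = 6*6*(-1 + 2*6) = 6*6*(-1 + 12) = 6*6*11 = 396)
(g(-4) + 1/(2*(-23) + 1136))² = (396 + 1/(2*(-23) + 1136))² = (396 + 1/(-46 + 1136))² = (396 + 1/1090)² = (431641/1090)² = 186313952881/1188100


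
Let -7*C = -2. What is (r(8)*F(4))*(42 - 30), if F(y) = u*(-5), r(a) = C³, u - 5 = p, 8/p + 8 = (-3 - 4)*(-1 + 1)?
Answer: -1920/343 ≈ -5.5977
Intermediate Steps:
C = 2/7 (C = -⅐*(-2) = 2/7 ≈ 0.28571)
p = -1 (p = 8/(-8 + (-3 - 4)*(-1 + 1)) = 8/(-8 - 7*0) = 8/(-8 + 0) = 8/(-8) = 8*(-⅛) = -1)
u = 4 (u = 5 - 1 = 4)
r(a) = 8/343 (r(a) = (2/7)³ = 8/343)
F(y) = -20 (F(y) = 4*(-5) = -20)
(r(8)*F(4))*(42 - 30) = ((8/343)*(-20))*(42 - 30) = -160/343*12 = -1920/343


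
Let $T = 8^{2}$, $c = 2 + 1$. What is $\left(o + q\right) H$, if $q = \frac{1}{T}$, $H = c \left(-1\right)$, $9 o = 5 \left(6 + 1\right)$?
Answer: $- \frac{2249}{192} \approx -11.714$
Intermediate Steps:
$c = 3$
$o = \frac{35}{9}$ ($o = \frac{5 \left(6 + 1\right)}{9} = \frac{5 \cdot 7}{9} = \frac{1}{9} \cdot 35 = \frac{35}{9} \approx 3.8889$)
$T = 64$
$H = -3$ ($H = 3 \left(-1\right) = -3$)
$q = \frac{1}{64} \approx 0.015625$
$\left(o + q\right) H = \left(\frac{35}{9} + \frac{1}{64}\right) \left(-3\right) = \frac{2249}{576} \left(-3\right) = - \frac{2249}{192}$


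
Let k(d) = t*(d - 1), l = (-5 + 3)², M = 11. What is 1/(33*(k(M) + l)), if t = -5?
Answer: -1/1518 ≈ -0.00065876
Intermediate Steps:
l = 4 (l = (-2)² = 4)
k(d) = 5 - 5*d (k(d) = -5*(d - 1) = -5*(-1 + d) = 5 - 5*d)
1/(33*(k(M) + l)) = 1/(33*((5 - 5*11) + 4)) = 1/(33*((5 - 55) + 4)) = 1/(33*(-50 + 4)) = 1/(33*(-46)) = 1/(-1518) = -1/1518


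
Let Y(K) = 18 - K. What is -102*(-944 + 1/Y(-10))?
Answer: 1347981/14 ≈ 96284.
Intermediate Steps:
-102*(-944 + 1/Y(-10)) = -102*(-944 + 1/(18 - 1*(-10))) = -102*(-944 + 1/(18 + 10)) = -102*(-944 + 1/28) = -102*(-26431/28) = 1347981/14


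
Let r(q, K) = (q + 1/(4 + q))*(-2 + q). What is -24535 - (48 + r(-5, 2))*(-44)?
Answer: -20575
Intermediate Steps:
r(q, K) = (-2 + q)*(q + 1/(4 + q))
-24535 - (48 + r(-5, 2))*(-44) = -24535 - (48 + (-2 + (-5)**3 - 7*(-5) + 2*(-5)**2)/(4 - 5))*(-44) = -24535 - (48 + (-2 - 125 + 35 + 2*25)/(-1))*(-44) = -24535 - (48 - (-2 - 125 + 35 + 50))*(-44) = -24535 - (48 - 1*(-42))*(-44) = -24535 - (48 + 42)*(-44) = -24535 - 90*(-44) = -24535 - 1*(-3960) = -24535 + 3960 = -20575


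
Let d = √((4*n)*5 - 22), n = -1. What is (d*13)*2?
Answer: 26*I*√42 ≈ 168.5*I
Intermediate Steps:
d = I*√42 (d = √((4*(-1))*5 - 22) = √(-4*5 - 22) = √(-20 - 22) = √(-42) = I*√42 ≈ 6.4807*I)
(d*13)*2 = ((I*√42)*13)*2 = (13*I*√42)*2 = 26*I*√42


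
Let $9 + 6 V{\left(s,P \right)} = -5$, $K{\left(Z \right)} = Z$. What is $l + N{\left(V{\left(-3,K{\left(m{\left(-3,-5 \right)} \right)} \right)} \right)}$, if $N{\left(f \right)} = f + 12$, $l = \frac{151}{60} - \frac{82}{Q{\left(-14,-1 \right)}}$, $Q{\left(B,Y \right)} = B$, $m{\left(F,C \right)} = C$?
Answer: $\frac{7577}{420} \approx 18.04$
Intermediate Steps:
$V{\left(s,P \right)} = - \frac{7}{3}$ ($V{\left(s,P \right)} = - \frac{3}{2} + \frac{1}{6} \left(-5\right) = - \frac{3}{2} - \frac{5}{6} = - \frac{7}{3}$)
$l = \frac{3517}{420}$ ($l = \frac{151}{60} - \frac{82}{-14} = 151 \cdot \frac{1}{60} - - \frac{41}{7} = \frac{151}{60} + \frac{41}{7} = \frac{3517}{420} \approx 8.3738$)
$N{\left(f \right)} = 12 + f$
$l + N{\left(V{\left(-3,K{\left(m{\left(-3,-5 \right)} \right)} \right)} \right)} = \frac{3517}{420} + \left(12 - \frac{7}{3}\right) = \frac{3517}{420} + \frac{29}{3} = \frac{7577}{420}$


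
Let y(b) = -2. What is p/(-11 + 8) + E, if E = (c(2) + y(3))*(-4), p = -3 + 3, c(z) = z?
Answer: 0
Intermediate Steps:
p = 0
E = 0 (E = (2 - 2)*(-4) = 0*(-4) = 0)
p/(-11 + 8) + E = 0/(-11 + 8) + 0 = 0/(-3) + 0 = 0*(-⅓) + 0 = 0 + 0 = 0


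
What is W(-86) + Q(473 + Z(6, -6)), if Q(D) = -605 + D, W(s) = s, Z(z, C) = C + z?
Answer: -218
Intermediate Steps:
W(-86) + Q(473 + Z(6, -6)) = -86 + (-605 + (473 + (-6 + 6))) = -86 + (-605 + (473 + 0)) = -86 + (-605 + 473) = -86 - 132 = -218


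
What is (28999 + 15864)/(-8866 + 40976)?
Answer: 3451/2470 ≈ 1.3972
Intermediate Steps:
(28999 + 15864)/(-8866 + 40976) = 44863/32110 = 44863*(1/32110) = 3451/2470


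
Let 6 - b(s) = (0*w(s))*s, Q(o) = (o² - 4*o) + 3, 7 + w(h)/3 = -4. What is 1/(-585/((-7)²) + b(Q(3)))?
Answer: -49/291 ≈ -0.16838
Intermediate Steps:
w(h) = -33 (w(h) = -21 + 3*(-4) = -21 - 12 = -33)
Q(o) = 3 + o² - 4*o
b(s) = 6 (b(s) = 6 - 0*(-33)*s = 6 - 0*s = 6 - 1*0 = 6 + 0 = 6)
1/(-585/((-7)²) + b(Q(3))) = 1/(-585/((-7)²) + 6) = 1/(-585/49 + 6) = 1/(-291/49) = -49/291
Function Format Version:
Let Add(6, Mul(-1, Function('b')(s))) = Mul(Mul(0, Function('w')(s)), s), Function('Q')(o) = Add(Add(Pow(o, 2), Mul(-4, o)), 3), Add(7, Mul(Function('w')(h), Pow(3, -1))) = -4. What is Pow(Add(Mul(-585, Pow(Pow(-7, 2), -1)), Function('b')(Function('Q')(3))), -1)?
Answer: Rational(-49, 291) ≈ -0.16838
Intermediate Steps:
Function('w')(h) = -33 (Function('w')(h) = Add(-21, Mul(3, -4)) = Add(-21, -12) = -33)
Function('Q')(o) = Add(3, Pow(o, 2), Mul(-4, o))
Function('b')(s) = 6 (Function('b')(s) = Add(6, Mul(-1, Mul(Mul(0, -33), s))) = Add(6, Mul(-1, Mul(0, s))) = Add(6, Mul(-1, 0)) = Add(6, 0) = 6)
Pow(Add(Mul(-585, Pow(Pow(-7, 2), -1)), Function('b')(Function('Q')(3))), -1) = Pow(Add(Mul(-585, Pow(Pow(-7, 2), -1)), 6), -1) = Pow(Add(Mul(-585, Pow(49, -1)), 6), -1) = Pow(Add(Mul(-585, Rational(1, 49)), 6), -1) = Pow(Add(Rational(-585, 49), 6), -1) = Pow(Rational(-291, 49), -1) = Rational(-49, 291)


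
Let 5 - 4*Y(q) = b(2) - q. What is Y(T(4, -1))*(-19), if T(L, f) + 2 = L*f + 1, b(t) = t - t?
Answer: 0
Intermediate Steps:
b(t) = 0
T(L, f) = -1 + L*f (T(L, f) = -2 + (L*f + 1) = -2 + (1 + L*f) = -1 + L*f)
Y(q) = 5/4 + q/4 (Y(q) = 5/4 - (0 - q)/4 = 5/4 - (-1)*q/4 = 5/4 + q/4)
Y(T(4, -1))*(-19) = (5/4 + (-1 + 4*(-1))/4)*(-19) = (5/4 + (-1 - 4)/4)*(-19) = (5/4 + (1/4)*(-5))*(-19) = (5/4 - 5/4)*(-19) = 0*(-19) = 0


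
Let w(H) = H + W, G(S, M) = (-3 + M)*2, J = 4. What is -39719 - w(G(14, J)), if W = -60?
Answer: -39661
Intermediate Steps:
G(S, M) = -6 + 2*M
w(H) = -60 + H (w(H) = H - 60 = -60 + H)
-39719 - w(G(14, J)) = -39719 - (-60 + (-6 + 2*4)) = -39719 - (-60 + (-6 + 8)) = -39719 - (-60 + 2) = -39719 - 1*(-58) = -39719 + 58 = -39661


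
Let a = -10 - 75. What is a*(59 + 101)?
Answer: -13600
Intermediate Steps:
a = -85
a*(59 + 101) = -85*(59 + 101) = -85*160 = -13600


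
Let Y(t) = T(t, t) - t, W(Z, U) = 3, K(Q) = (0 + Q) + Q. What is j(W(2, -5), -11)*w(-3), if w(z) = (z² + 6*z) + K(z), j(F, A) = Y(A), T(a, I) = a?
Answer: 0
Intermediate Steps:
K(Q) = 2*Q (K(Q) = Q + Q = 2*Q)
Y(t) = 0 (Y(t) = t - t = 0)
j(F, A) = 0
w(z) = z² + 8*z (w(z) = (z² + 6*z) + 2*z = z² + 8*z)
j(W(2, -5), -11)*w(-3) = 0*(-3*(8 - 3)) = 0*(-3*5) = 0*(-15) = 0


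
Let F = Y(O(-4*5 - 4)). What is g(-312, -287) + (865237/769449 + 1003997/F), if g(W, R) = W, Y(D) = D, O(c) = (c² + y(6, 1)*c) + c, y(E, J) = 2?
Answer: 217322083583/129267432 ≈ 1681.2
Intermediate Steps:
O(c) = c² + 3*c (O(c) = (c² + 2*c) + c = c² + 3*c)
F = 504 (F = (-4*5 - 4)*(3 + (-4*5 - 4)) = (-20 - 4)*(3 + (-20 - 4)) = -24*(3 - 24) = -24*(-21) = 504)
g(-312, -287) + (865237/769449 + 1003997/F) = -312 + (865237/769449 + 1003997/504) = -312 + 257653522367/129267432 = 217322083583/129267432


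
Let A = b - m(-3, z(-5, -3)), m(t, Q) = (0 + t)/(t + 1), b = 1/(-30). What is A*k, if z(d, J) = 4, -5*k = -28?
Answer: -644/75 ≈ -8.5867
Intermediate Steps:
k = 28/5 (k = -⅕*(-28) = 28/5 ≈ 5.6000)
b = -1/30 ≈ -0.033333
m(t, Q) = t/(1 + t)
A = -23/15 (A = -1/30 - (-3)/(1 - 3) = -1/30 - (-3)/(-2) = -1/30 - (-3)*(-1)/2 = -1/30 - 1*3/2 = -1/30 - 3/2 = -23/15 ≈ -1.5333)
A*k = -23/15*28/5 = -644/75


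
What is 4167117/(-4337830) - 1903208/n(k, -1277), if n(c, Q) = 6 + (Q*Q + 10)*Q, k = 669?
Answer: -8669572409722909/9033330120457510 ≈ -0.95973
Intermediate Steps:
n(c, Q) = 6 + Q*(10 + Q**2) (n(c, Q) = 6 + (Q**2 + 10)*Q = 6 + (10 + Q**2)*Q = 6 + Q*(10 + Q**2))
4167117/(-4337830) - 1903208/n(k, -1277) = 4167117/(-4337830) - 1903208/(6 + (-1277)**3 + 10*(-1277)) = 4167117*(-1/4337830) - 1903208/(6 - 2082440933 - 12770) = -4167117/4337830 - 1903208/(-2082453697) = -4167117/4337830 - 1903208*(-1/2082453697) = -4167117/4337830 + 1903208/2082453697 = -8669572409722909/9033330120457510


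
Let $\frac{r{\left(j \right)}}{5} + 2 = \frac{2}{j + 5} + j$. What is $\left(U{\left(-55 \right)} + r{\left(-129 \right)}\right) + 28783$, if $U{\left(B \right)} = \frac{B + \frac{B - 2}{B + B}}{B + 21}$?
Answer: $\frac{3261336753}{115940} \approx 28130.0$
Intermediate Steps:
$r{\left(j \right)} = -10 + 5 j + \frac{10}{5 + j}$ ($r{\left(j \right)} = -10 + 5 \left(\frac{2}{j + 5} + j\right) = -10 + 5 \left(\frac{2}{5 + j} + j\right) = -10 + 5 \left(j + \frac{2}{5 + j}\right) = -10 + \left(5 j + \frac{10}{5 + j}\right) = -10 + 5 j + \frac{10}{5 + j}$)
$U{\left(B \right)} = \frac{B + \frac{-2 + B}{2 B}}{21 + B}$
$\left(U{\left(-55 \right)} + r{\left(-129 \right)}\right) + 28783 = \left(\frac{-1 + \left(-55\right)^{2} + \frac{1}{2} \left(-55\right)}{\left(-55\right) \left(21 - 55\right)} + \frac{5 \left(-8 + \left(-129\right)^{2} + 3 \left(-129\right)\right)}{5 - 129}\right) + 28783 = \left(- \frac{-1 + 3025 - \frac{55}{2}}{55 \left(-34\right)} + \frac{5 \left(-8 + 16641 - 387\right)}{-124}\right) + 28783 = \left(\left(- \frac{1}{55}\right) \left(- \frac{1}{34}\right) \frac{5993}{2} + 5 \left(- \frac{1}{124}\right) 16246\right) + 28783 = \left(\frac{5993}{3740} - \frac{40615}{62}\right) + 28783 = - \frac{75764267}{115940} + 28783 = \frac{3261336753}{115940}$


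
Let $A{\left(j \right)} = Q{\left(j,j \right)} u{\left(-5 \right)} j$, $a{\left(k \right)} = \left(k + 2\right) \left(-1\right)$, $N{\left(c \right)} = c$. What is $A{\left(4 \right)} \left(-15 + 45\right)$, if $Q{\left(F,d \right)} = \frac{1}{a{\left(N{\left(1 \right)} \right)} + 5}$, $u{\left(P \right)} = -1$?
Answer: $-60$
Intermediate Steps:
$a{\left(k \right)} = -2 - k$ ($a{\left(k \right)} = \left(2 + k\right) \left(-1\right) = -2 - k$)
$Q{\left(F,d \right)} = \frac{1}{2}$ ($Q{\left(F,d \right)} = \frac{1}{\left(-2 - 1\right) + 5} = \frac{1}{-3 + 5} = \frac{1}{2}$)
$A{\left(j \right)} = - \frac{j}{2}$ ($A{\left(j \right)} = \frac{1}{2} \left(-1\right) j = - \frac{j}{2}$)
$A{\left(4 \right)} \left(-15 + 45\right) = \left(- \frac{1}{2}\right) 4 \left(-15 + 45\right) = \left(-2\right) 30 = -60$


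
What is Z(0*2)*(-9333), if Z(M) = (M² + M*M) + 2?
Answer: -18666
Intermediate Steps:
Z(M) = 2 + 2*M² (Z(M) = (M² + M²) + 2 = 2*M² + 2 = 2 + 2*M²)
Z(0*2)*(-9333) = (2 + 2*(0*2)²)*(-9333) = (2 + 2*0²)*(-9333) = (2 + 2*0)*(-9333) = (2 + 0)*(-9333) = 2*(-9333) = -18666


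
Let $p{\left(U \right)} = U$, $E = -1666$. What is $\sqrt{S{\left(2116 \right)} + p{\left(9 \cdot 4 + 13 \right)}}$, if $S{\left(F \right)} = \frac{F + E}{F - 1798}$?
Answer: $\frac{4 \sqrt{8851}}{53} \approx 7.1004$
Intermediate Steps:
$S{\left(F \right)} = \frac{-1666 + F}{-1798 + F}$ ($S{\left(F \right)} = \frac{F - 1666}{F - 1798} = \frac{-1666 + F}{-1798 + F}$)
$\sqrt{S{\left(2116 \right)} + p{\left(9 \cdot 4 + 13 \right)}} = \sqrt{\frac{-1666 + 2116}{-1798 + 2116} + \left(9 \cdot 4 + 13\right)} = \sqrt{\frac{1}{318} \cdot 450 + \left(36 + 13\right)} = \sqrt{\frac{1}{318} \cdot 450 + 49} = \sqrt{\frac{75}{53} + 49} = \sqrt{\frac{2672}{53}} = \frac{4 \sqrt{8851}}{53}$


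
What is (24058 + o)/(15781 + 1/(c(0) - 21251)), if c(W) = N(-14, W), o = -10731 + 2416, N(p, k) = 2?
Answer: 334523007/335330468 ≈ 0.99759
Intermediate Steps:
o = -8315
c(W) = 2
(24058 + o)/(15781 + 1/(c(0) - 21251)) = (24058 - 8315)/(15781 + 1/(2 - 21251)) = 15743/(15781 + 1/(-21249)) = 15743/(15781 - 1/21249) = 15743/(335330468/21249) = 15743*(21249/335330468) = 334523007/335330468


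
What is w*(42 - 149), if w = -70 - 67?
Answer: 14659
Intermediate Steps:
w = -137
w*(42 - 149) = -137*(42 - 149) = -137*(-107) = 14659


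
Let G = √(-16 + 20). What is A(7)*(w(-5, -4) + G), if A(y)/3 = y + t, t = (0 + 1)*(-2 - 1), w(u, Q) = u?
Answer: -36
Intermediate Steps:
G = 2 (G = √4 = 2)
t = -3 (t = 1*(-3) = -3)
A(y) = -9 + 3*y (A(y) = 3*(y - 3) = 3*(-3 + y) = -9 + 3*y)
A(7)*(w(-5, -4) + G) = (-9 + 3*7)*(-5 + 2) = (-9 + 21)*(-3) = 12*(-3) = -36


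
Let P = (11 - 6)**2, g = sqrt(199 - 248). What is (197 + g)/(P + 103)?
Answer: 197/128 + 7*I/128 ≈ 1.5391 + 0.054688*I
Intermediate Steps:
g = 7*I (g = sqrt(-49) = 7*I ≈ 7.0*I)
P = 25 (P = 5**2 = 25)
(197 + g)/(P + 103) = (197 + 7*I)/(25 + 103) = (197 + 7*I)/128 = (197 + 7*I)*(1/128) = 197/128 + 7*I/128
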